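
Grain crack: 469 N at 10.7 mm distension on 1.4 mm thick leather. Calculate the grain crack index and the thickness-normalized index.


Crack index = 43.8 N/mm
Normalized index = 31.3 N/mm per mm

Crack index = 469 / 10.7 = 43.8 N/mm
Normalized = 43.8 / 1.4 = 31.3 N/mm per mm


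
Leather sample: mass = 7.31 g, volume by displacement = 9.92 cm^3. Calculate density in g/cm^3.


Density = mass / volume
Density = 7.31 / 9.92 = 0.737 g/cm^3


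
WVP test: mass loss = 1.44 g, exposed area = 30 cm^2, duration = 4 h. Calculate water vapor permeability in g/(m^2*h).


WVP = mass_loss / (area x time) x 10000
WVP = 1.44 / (30 x 4) x 10000
WVP = 1.44 / 120 x 10000 = 120.00 g/(m^2*h)


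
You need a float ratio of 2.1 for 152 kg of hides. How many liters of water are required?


319.2 L

Water = hide weight x target ratio
Water = 152 x 2.1 = 319.2 L


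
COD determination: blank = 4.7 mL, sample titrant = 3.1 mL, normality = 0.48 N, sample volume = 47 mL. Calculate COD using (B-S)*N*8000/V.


130.7 mg/L


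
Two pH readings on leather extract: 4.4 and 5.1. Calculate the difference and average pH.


Difference = |4.4 - 5.1| = 0.7
Average = (4.4 + 5.1) / 2 = 4.75


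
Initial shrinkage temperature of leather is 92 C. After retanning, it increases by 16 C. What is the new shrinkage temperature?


108 C

New Ts = 92 + 16 = 108 C


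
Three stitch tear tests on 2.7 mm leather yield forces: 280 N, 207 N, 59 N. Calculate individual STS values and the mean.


STS1 = 103.7 N/mm
STS2 = 76.7 N/mm
STS3 = 21.9 N/mm
Mean = 67.4 N/mm


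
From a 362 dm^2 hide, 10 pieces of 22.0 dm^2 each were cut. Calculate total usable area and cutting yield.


Total usable = 10 x 22.0 = 220.0 dm^2
Yield = 220.0 / 362 x 100 = 60.8%


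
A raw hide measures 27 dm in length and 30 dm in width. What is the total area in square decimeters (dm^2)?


810 dm^2

Area = length x width
Area = 27 x 30 = 810 dm^2


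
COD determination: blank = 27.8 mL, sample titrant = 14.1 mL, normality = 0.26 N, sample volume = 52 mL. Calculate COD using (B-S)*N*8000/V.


548.0 mg/L

COD = (27.8 - 14.1) x 0.26 x 8000 / 52
COD = 13.7 x 0.26 x 8000 / 52
COD = 548.0 mg/L


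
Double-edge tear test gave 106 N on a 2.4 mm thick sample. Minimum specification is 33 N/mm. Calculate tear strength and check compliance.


Tear strength = 106 / 2.4 = 44.2 N/mm
Required minimum = 33 N/mm
Compliant: Yes


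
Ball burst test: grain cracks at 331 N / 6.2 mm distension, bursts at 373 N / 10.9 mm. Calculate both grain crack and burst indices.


Crack index = 53.4 N/mm
Burst index = 34.2 N/mm

Crack index = 331 / 6.2 = 53.4 N/mm
Burst index = 373 / 10.9 = 34.2 N/mm


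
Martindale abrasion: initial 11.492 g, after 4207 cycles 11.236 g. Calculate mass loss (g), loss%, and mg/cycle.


Loss = 11.492 - 11.236 = 0.256 g
Loss% = 0.256 / 11.492 x 100 = 2.23%
Rate = 0.256 / 4207 x 1000 = 0.061 mg/cycle


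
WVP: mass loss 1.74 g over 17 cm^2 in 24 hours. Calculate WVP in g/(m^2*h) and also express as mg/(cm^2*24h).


WVP = 42.65 g/(m^2*h)
Daily rate = 102.35 mg/(cm^2*24h)


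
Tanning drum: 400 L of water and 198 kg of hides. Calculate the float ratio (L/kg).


Float ratio = water / hide weight
Ratio = 400 / 198 = 2.0


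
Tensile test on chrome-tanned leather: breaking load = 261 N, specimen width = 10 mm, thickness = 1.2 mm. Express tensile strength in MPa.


Cross-section = 10 x 1.2 = 12.0 mm^2
TS = 261 / 12.0 = 21.75 MPa
(1 N/mm^2 = 1 MPa)


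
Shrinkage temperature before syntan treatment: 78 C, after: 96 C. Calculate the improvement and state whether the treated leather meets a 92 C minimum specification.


Improvement = 18 C
Meets 92 C spec: Yes

Improvement = 96 - 78 = 18 C
Spec check: 96 C >= 92 C? Yes


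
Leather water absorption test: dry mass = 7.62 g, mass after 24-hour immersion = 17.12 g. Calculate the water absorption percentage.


124.7%

Water absorbed = 17.12 - 7.62 = 9.50 g
WA% = 9.50 / 7.62 x 100 = 124.7%


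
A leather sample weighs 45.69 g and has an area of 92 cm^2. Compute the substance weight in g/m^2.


4966.3 g/m^2

Substance weight = mass / area x 10000
SW = 45.69 / 92 x 10000
SW = 4966.3 g/m^2


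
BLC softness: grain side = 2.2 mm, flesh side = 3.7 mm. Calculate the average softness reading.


2.95 mm


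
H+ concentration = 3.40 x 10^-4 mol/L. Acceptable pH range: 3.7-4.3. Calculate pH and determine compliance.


pH = -log10(3.40 x 10^-4) = 3.47
Range: 3.7 to 4.3
Compliant: No


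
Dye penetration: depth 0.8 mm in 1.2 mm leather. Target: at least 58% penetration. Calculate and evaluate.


Penetration = 0.8 / 1.2 x 100 = 66.7%
Target: 58%
Meets target: Yes


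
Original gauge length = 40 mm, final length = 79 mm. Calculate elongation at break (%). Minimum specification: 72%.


Extension = 79 - 40 = 39 mm
Elongation = 39 / 40 x 100 = 97.5%
Minimum required: 72%
Meets specification: Yes


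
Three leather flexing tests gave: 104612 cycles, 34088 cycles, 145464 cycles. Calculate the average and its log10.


Average = (104612 + 34088 + 145464) / 3 = 94721 cycles
log10(94721) = 4.98


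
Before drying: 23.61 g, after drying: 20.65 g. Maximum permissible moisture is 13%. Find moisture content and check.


MC = (23.61 - 20.65) / 23.61 x 100 = 12.5%
Maximum: 13%
Acceptable: Yes


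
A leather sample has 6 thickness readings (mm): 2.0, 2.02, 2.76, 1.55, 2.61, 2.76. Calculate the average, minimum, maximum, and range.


Sum = 13.70
Average = 13.70 / 6 = 2.28 mm
Minimum = 1.55 mm
Maximum = 2.76 mm
Range = 2.76 - 1.55 = 1.21 mm


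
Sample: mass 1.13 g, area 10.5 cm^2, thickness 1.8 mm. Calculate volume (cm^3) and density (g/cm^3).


Volume = 1.890 cm^3
Density = 0.598 g/cm^3

Thickness in cm = 1.8 / 10 = 0.18 cm
Volume = 10.5 x 0.18 = 1.890 cm^3
Density = 1.13 / 1.890 = 0.598 g/cm^3


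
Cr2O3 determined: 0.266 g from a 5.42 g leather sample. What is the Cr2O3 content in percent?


Cr2O3% = 0.266 / 5.42 x 100
Cr2O3% = 4.91%


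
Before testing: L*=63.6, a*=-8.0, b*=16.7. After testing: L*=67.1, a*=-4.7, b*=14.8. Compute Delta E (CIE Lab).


dL = 67.1 - 63.6 = 3.5
da = -4.7 - (-8.0) = 3.3
db = 14.8 - 16.7 = -1.9
dE = sqrt((3.5)^2 + (3.3)^2 + (-1.9)^2) = 5.17


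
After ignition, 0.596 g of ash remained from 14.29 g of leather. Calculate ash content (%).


Ash% = 0.596 / 14.29 x 100
Ash% = 4.17%


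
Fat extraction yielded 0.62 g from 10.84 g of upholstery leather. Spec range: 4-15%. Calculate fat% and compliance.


Fat% = 0.62 / 10.84 x 100 = 5.7%
Spec range: 4-15%
Compliant: Yes


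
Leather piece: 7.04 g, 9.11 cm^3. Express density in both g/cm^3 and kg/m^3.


0.773 g/cm^3
773 kg/m^3

Density = 7.04 / 9.11 = 0.773 g/cm^3
Convert: 0.773 x 1000 = 773 kg/m^3


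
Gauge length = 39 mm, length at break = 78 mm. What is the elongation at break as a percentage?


Extension = 78 - 39 = 39 mm
Elongation = 39 / 39 x 100 = 100.0%


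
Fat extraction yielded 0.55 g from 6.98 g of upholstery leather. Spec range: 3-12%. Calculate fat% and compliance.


Fat% = 0.55 / 6.98 x 100 = 7.9%
Spec range: 3-12%
Compliant: Yes


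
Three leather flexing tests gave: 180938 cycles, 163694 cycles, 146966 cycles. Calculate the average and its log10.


Average = 163866 cycles
log10 = 5.21

Average = (180938 + 163694 + 146966) / 3 = 163866 cycles
log10(163866) = 5.21


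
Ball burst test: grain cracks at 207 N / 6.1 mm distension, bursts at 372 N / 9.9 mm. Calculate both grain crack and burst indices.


Crack index = 33.9 N/mm
Burst index = 37.6 N/mm

Crack index = 207 / 6.1 = 33.9 N/mm
Burst index = 372 / 9.9 = 37.6 N/mm


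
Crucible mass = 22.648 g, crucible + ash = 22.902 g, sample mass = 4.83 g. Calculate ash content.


Ash mass = 0.254 g
Ash content = 5.26%


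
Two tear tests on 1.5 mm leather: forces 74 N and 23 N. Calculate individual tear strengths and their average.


Tear 1 = 49.3 N/mm
Tear 2 = 15.3 N/mm
Average = 32.3 N/mm


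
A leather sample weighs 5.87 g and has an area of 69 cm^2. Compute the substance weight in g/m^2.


850.7 g/m^2


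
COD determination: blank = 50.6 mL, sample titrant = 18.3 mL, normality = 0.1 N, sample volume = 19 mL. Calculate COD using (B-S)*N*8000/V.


1360.0 mg/L

COD = (50.6 - 18.3) x 0.1 x 8000 / 19
COD = 32.3 x 0.1 x 8000 / 19
COD = 1360.0 mg/L


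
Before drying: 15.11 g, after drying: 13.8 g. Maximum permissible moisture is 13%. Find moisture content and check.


MC = (15.11 - 13.8) / 15.11 x 100 = 8.7%
Maximum: 13%
Acceptable: Yes


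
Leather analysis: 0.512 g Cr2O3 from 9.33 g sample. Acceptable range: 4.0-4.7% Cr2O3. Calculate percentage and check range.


Cr2O3 = 5.49%
Within range: No


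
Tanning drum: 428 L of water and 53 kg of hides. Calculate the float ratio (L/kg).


Float ratio = water / hide weight
Ratio = 428 / 53 = 8.1


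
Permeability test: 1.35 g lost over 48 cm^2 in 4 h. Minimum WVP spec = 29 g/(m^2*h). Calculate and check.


WVP = 70.31 g/(m^2*h)
Meets specification: Yes

WVP = 1.35 / (48 x 4) x 10000 = 70.31 g/(m^2*h)
Minimum: 29 g/(m^2*h)
Meets spec: Yes


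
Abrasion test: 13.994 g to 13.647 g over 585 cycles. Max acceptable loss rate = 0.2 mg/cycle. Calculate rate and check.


Rate = 0.593 mg/cycle
Passes: No


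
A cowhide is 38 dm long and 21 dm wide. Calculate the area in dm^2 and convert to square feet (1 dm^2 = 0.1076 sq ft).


Area = 38 x 21 = 798 dm^2
Conversion: 798 x 0.1076 = 85.86 sq ft


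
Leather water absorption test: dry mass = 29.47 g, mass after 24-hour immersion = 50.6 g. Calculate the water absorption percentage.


Water absorbed = 50.6 - 29.47 = 21.13 g
WA% = 21.13 / 29.47 x 100 = 71.7%


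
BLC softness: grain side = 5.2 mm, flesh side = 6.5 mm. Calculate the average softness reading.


Average = (5.2 + 6.5) / 2
Average = 5.85 mm


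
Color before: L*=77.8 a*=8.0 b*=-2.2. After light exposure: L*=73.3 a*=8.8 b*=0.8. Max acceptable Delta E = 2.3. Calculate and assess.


dL = -4.5, da = 0.8, db = 3.0
dE = sqrt((-4.5)^2 + (0.8)^2 + (3.0)^2) = 5.47
Max = 2.3
Passes: No


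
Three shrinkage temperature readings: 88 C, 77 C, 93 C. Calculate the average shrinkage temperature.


Average = (88 + 77 + 93) / 3
Average = 258 / 3 = 86.0 C


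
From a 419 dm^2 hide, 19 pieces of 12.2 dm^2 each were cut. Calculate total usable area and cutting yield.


Total usable = 19 x 12.2 = 231.8 dm^2
Yield = 231.8 / 419 x 100 = 55.3%


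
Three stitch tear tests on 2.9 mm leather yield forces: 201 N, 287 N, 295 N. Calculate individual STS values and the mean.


STS1 = 201 / 2.9 = 69.3 N/mm
STS2 = 287 / 2.9 = 99.0 N/mm
STS3 = 295 / 2.9 = 101.7 N/mm
Mean = (69.3 + 99.0 + 101.7) / 3 = 90.0 N/mm


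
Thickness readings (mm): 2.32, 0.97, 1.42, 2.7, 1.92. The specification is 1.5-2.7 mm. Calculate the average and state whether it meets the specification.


Sum = 9.33
Average = 9.33 / 5 = 1.87 mm
Specification range: 1.5 to 2.7 mm
Within spec: Yes


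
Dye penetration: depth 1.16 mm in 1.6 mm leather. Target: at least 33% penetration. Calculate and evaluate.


Penetration = 1.16 / 1.6 x 100 = 72.5%
Target: 33%
Meets target: Yes


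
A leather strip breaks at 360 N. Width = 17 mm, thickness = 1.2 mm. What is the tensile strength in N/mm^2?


17.65 N/mm^2

Cross-sectional area = 17 x 1.2 = 20.4 mm^2
Tensile strength = 360 / 20.4 = 17.65 N/mm^2


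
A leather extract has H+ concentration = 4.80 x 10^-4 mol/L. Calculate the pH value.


pH = -log10[H+]
pH = -log10(4.80 x 10^-4) = 3.32


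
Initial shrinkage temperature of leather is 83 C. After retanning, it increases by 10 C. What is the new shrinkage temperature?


New Ts = 83 + 10 = 93 C


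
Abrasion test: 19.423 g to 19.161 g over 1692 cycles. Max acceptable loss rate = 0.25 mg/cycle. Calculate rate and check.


Rate = 0.155 mg/cycle
Passes: Yes

Loss = 19.423 - 19.161 = 0.262 g
Rate = 0.262 g / 1692 cycles x 1000 = 0.155 mg/cycle
Max = 0.25 mg/cycle
Passes: Yes


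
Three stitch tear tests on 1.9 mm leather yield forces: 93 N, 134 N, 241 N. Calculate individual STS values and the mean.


STS1 = 48.9 N/mm
STS2 = 70.5 N/mm
STS3 = 126.8 N/mm
Mean = 82.1 N/mm

STS1 = 93 / 1.9 = 48.9 N/mm
STS2 = 134 / 1.9 = 70.5 N/mm
STS3 = 241 / 1.9 = 126.8 N/mm
Mean = (48.9 + 70.5 + 126.8) / 3 = 82.1 N/mm


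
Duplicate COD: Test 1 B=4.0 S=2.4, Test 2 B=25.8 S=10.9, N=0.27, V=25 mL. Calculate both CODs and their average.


COD1 = (4.0 - 2.4) x 0.27 x 8000 / 25 = 138.2 mg/L
COD2 = (25.8 - 10.9) x 0.27 x 8000 / 25 = 1287.4 mg/L
Average = (138.2 + 1287.4) / 2 = 712.8 mg/L


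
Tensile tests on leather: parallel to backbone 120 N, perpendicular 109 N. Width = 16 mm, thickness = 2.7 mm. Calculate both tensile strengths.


Area = 16 x 2.7 = 43.2 mm^2
TS (parallel) = 120 / 43.2 = 2.78 N/mm^2
TS (perpendicular) = 109 / 43.2 = 2.52 N/mm^2


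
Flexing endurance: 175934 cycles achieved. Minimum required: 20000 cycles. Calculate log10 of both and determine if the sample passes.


log10(175934) = 5.25
log10(20000) = 4.30
Passes: Yes


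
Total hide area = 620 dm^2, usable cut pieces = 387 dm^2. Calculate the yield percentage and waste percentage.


Yield = 62.4%
Waste = 37.6%


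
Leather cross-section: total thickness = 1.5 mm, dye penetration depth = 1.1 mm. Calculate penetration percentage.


Penetration% = 1.1 / 1.5 x 100
Penetration = 73.3%


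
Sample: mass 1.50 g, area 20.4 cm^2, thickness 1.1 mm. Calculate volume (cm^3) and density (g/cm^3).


Thickness in cm = 1.1 / 10 = 0.11 cm
Volume = 20.4 x 0.11 = 2.244 cm^3
Density = 1.50 / 2.244 = 0.668 g/cm^3


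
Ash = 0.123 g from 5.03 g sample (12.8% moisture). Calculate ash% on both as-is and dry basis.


As-is ash% = 0.123 / 5.03 x 100 = 2.45%
Dry mass = 5.03 x (100 - 12.8) / 100 = 4.38616 g
Dry-basis ash% = 0.123 / 4.38616 x 100 = 2.80%


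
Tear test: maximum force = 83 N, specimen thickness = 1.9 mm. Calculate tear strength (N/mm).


Tear strength = force / thickness
Tear = 83 / 1.9 = 43.7 N/mm


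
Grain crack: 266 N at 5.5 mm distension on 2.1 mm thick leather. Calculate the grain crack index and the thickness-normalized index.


Crack index = 48.4 N/mm
Normalized index = 23.0 N/mm per mm

Crack index = 266 / 5.5 = 48.4 N/mm
Normalized = 48.4 / 2.1 = 23.0 N/mm per mm


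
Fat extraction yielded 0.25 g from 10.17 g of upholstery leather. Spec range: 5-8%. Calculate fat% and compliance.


Fat content = 2.5%
Compliant: No

Fat% = 0.25 / 10.17 x 100 = 2.5%
Spec range: 5-8%
Compliant: No


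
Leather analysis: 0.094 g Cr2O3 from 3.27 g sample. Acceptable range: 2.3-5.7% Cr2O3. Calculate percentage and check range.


Cr2O3 = 2.87%
Within range: Yes


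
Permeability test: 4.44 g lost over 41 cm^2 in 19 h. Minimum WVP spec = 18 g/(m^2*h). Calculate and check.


WVP = 57.00 g/(m^2*h)
Meets specification: Yes


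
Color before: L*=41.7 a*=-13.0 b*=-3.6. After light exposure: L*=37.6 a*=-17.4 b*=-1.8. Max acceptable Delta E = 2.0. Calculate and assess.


dL = -4.1, da = -4.4, db = 1.8
dE = sqrt((-4.1)^2 + (-4.4)^2 + (1.8)^2) = 6.28
Max = 2.0
Passes: No


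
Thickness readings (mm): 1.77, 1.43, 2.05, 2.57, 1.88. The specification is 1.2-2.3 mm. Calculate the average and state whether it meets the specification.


Sum = 9.70
Average = 9.70 / 5 = 1.94 mm
Specification range: 1.2 to 2.3 mm
Within spec: Yes


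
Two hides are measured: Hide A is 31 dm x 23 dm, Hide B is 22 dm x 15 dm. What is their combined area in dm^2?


1043 dm^2

Hide A area = 31 x 23 = 713 dm^2
Hide B area = 22 x 15 = 330 dm^2
Total = 713 + 330 = 1043 dm^2


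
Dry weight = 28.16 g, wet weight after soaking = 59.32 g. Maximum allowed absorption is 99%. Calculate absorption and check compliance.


Absorption = 110.7%
Compliant: No


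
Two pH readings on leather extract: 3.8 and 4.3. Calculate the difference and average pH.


Difference = |3.8 - 4.3| = 0.5
Average = (3.8 + 4.3) / 2 = 4.05


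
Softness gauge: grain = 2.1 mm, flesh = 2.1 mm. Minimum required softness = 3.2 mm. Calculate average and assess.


Average = (2.1 + 2.1) / 2 = 2.10 mm
Minimum = 3.2 mm
Meets requirement: No


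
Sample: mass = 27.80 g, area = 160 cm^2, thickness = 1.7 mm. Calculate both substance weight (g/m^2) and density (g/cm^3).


SW = 27.80 / 160 x 10000 = 1737.5 g/m^2
Volume = 160 x 1.7 / 10 = 27.20 cm^3
Density = 27.80 / 27.20 = 1.022 g/cm^3


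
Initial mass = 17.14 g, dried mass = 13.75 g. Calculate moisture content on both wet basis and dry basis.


Moisture lost = 17.14 - 13.75 = 3.39 g
Wet basis MC = 3.39 / 17.14 x 100 = 19.8%
Dry basis MC = 3.39 / 13.75 x 100 = 24.7%


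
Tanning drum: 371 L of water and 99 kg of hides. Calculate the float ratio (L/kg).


Float ratio = water / hide weight
Ratio = 371 / 99 = 3.7


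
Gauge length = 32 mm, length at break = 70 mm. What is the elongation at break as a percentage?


118.8%

Extension = 70 - 32 = 38 mm
Elongation = 38 / 32 x 100 = 118.8%


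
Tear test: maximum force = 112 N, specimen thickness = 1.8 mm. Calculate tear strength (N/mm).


62.2 N/mm

Tear strength = force / thickness
Tear = 112 / 1.8 = 62.2 N/mm


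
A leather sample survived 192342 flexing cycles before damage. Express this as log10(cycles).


log10(192342) = 5.28


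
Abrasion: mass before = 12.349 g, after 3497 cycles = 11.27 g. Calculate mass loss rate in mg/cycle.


Mass loss = 12.349 - 11.27 = 1.079 g
Rate = 1.079 / 3497 x 1000 = 0.309 mg/cycle


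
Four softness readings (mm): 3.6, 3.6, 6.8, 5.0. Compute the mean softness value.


Sum = 3.6 + 3.6 + 6.8 + 5.0
Mean = 19.0 / 4 = 4.75 mm


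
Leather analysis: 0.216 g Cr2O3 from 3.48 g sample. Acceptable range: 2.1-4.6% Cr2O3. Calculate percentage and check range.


Cr2O3 = 6.21%
Within range: No


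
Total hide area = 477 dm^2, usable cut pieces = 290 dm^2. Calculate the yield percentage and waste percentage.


Yield = 290 / 477 x 100 = 60.8%
Waste = 477 - 290 = 187 dm^2
Waste% = 100 - 60.8 = 39.2%


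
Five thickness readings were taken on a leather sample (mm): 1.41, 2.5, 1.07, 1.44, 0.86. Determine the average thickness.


Sum = 1.41 + 2.5 + 1.07 + 1.44 + 0.86 = 7.28
Average = 7.28 / 5 = 1.46 mm


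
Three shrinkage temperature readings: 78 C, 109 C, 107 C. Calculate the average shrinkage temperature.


Average = (78 + 109 + 107) / 3
Average = 294 / 3 = 98.0 C


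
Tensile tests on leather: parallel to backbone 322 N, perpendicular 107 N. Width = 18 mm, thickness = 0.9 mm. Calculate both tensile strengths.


Parallel = 19.88 N/mm^2
Perpendicular = 6.60 N/mm^2


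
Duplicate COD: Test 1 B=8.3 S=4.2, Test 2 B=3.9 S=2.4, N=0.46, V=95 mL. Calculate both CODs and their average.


COD1 = 158.8 mg/L
COD2 = 58.1 mg/L
Average = 108.5 mg/L


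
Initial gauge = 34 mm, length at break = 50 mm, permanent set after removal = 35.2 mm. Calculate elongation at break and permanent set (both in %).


Elongation at break = 47.1%
Permanent set = 3.5%


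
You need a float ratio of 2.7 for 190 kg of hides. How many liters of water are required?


513.0 L

Water = hide weight x target ratio
Water = 190 x 2.7 = 513.0 L


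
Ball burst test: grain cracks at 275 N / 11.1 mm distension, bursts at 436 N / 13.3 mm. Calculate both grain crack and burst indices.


Crack index = 275 / 11.1 = 24.8 N/mm
Burst index = 436 / 13.3 = 32.8 N/mm


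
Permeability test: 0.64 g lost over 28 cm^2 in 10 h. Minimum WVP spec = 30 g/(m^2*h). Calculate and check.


WVP = 22.86 g/(m^2*h)
Meets specification: No

WVP = 0.64 / (28 x 10) x 10000 = 22.86 g/(m^2*h)
Minimum: 30 g/(m^2*h)
Meets spec: No


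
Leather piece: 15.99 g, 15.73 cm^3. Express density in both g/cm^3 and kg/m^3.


1.017 g/cm^3
1017 kg/m^3

Density = 15.99 / 15.73 = 1.017 g/cm^3
Convert: 1.017 x 1000 = 1017 kg/m^3


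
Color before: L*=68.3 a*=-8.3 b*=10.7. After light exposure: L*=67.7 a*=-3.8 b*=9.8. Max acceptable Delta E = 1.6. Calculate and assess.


dL = -0.6, da = 4.5, db = -0.9
dE = sqrt((-0.6)^2 + (4.5)^2 + (-0.9)^2) = 4.63
Max = 1.6
Passes: No


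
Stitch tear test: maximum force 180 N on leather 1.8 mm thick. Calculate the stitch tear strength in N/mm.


100.0 N/mm

Stitch tear strength = force / thickness
STS = 180 / 1.8 = 100.0 N/mm


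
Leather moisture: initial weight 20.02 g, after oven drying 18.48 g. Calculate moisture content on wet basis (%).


Moisture = 20.02 - 18.48 = 1.54 g
MC = 1.54 / 20.02 x 100 = 7.7%


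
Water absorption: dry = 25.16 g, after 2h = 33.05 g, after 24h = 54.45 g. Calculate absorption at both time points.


2h absorption = 31.4%
24h absorption = 116.4%


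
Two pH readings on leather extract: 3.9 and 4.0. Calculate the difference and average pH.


Difference = |3.9 - 4.0| = 0.1
Average = (3.9 + 4.0) / 2 = 3.95


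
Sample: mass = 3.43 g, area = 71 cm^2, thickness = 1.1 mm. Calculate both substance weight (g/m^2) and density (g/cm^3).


Substance weight = 483.1 g/m^2
Density = 0.439 g/cm^3

SW = 3.43 / 71 x 10000 = 483.1 g/m^2
Volume = 71 x 1.1 / 10 = 7.81 cm^3
Density = 3.43 / 7.81 = 0.439 g/cm^3


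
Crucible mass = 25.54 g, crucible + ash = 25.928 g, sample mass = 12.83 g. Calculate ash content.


Ash mass = 25.928 - 25.54 = 0.388 g
Ash% = 0.388 / 12.83 x 100 = 3.02%


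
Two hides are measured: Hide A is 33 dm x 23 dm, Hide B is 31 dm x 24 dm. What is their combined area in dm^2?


Hide A area = 33 x 23 = 759 dm^2
Hide B area = 31 x 24 = 744 dm^2
Total = 759 + 744 = 1503 dm^2


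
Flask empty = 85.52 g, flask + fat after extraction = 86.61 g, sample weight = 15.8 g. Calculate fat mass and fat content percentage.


Fat mass = 86.61 - 85.52 = 1.09 g
Fat% = 1.09 / 15.8 x 100 = 6.9%


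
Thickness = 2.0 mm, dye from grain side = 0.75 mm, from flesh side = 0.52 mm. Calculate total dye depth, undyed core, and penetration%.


Total dyed = 0.75 + 0.52 = 1.27 mm
Undyed core = 2.0 - 1.27 = 0.73 mm
Penetration = 1.27 / 2.0 x 100 = 63.5%


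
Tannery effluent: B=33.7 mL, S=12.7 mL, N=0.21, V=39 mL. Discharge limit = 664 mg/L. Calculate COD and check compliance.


COD = (33.7 - 12.7) x 0.21 x 8000 / 39 = 904.6 mg/L
Limit: 664 mg/L
Compliant: No


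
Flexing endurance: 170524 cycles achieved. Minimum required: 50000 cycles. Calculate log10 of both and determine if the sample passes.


log10(170524) = 5.23
log10(50000) = 4.70
Passes: Yes


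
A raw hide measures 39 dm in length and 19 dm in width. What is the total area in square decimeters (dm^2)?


741 dm^2


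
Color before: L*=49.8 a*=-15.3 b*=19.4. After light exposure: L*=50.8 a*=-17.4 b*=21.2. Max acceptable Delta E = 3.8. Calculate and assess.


Delta E = 2.94
Passes: Yes


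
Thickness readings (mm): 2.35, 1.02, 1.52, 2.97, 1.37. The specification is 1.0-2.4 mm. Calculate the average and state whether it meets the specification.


Sum = 9.23
Average = 9.23 / 5 = 1.85 mm
Specification range: 1.0 to 2.4 mm
Within spec: Yes


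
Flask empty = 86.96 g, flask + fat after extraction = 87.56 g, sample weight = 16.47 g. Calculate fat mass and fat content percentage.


Fat mass = 87.56 - 86.96 = 0.60 g
Fat% = 0.60 / 16.47 x 100 = 3.6%


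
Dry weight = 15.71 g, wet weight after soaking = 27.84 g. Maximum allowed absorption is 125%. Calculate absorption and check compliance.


Absorption = 77.2%
Compliant: Yes

WA = (27.84 - 15.71) / 15.71 x 100 = 77.2%
Maximum allowed: 125%
Compliant: Yes


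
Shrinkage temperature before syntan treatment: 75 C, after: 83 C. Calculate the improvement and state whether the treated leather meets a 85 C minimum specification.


Improvement = 83 - 75 = 8 C
Spec check: 83 C >= 85 C? No


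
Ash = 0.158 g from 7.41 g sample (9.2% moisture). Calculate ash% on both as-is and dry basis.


As-is ash = 2.13%
Dry-basis ash = 2.35%

As-is ash% = 0.158 / 7.41 x 100 = 2.13%
Dry mass = 7.41 x (100 - 9.2) / 100 = 6.72828 g
Dry-basis ash% = 0.158 / 6.72828 x 100 = 2.35%


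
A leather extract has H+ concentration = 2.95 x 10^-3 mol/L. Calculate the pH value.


pH = 2.53

pH = -log10[H+]
pH = -log10(2.95 x 10^-3) = 2.53


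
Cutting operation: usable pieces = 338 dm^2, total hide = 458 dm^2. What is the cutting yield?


73.8%

Yield = usable / total x 100
Yield = 338 / 458 x 100 = 73.8%


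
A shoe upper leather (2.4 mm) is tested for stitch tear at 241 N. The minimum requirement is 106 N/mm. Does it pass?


STS = 100.4 N/mm
Passes: No


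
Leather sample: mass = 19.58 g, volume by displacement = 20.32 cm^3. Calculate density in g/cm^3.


0.964 g/cm^3

Density = mass / volume
Density = 19.58 / 20.32 = 0.964 g/cm^3


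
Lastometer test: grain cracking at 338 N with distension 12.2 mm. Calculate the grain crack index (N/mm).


Grain crack index = force / distension
Index = 338 / 12.2 = 27.7 N/mm


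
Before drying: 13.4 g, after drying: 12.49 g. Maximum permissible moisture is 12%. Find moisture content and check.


MC = (13.4 - 12.49) / 13.4 x 100 = 6.8%
Maximum: 12%
Acceptable: Yes


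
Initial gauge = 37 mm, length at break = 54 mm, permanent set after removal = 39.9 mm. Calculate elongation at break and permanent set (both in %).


Elongation at break = (54 - 37) / 37 x 100 = 45.9%
Permanent set = (39.9 - 37) / 37 x 100 = 7.8%


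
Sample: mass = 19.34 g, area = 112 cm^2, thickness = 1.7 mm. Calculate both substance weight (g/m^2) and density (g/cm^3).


Substance weight = 1726.8 g/m^2
Density = 1.016 g/cm^3


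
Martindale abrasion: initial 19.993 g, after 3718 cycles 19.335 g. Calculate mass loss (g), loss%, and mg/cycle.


Loss = 19.993 - 19.335 = 0.658 g
Loss% = 0.658 / 19.993 x 100 = 3.29%
Rate = 0.658 / 3718 x 1000 = 0.177 mg/cycle


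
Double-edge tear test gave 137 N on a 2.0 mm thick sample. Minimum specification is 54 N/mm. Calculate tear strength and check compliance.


Tear strength = 137 / 2.0 = 68.5 N/mm
Required minimum = 54 N/mm
Compliant: Yes


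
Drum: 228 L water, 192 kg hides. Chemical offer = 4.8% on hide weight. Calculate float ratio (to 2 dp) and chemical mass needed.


Float ratio = 228 / 192 = 1.19
Chemical = 192 x 4.8 / 100 = 9.216 kg


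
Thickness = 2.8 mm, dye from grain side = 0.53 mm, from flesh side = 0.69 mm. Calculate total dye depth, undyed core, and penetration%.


Total dyed = 0.53 + 0.69 = 1.22 mm
Undyed core = 2.8 - 1.22 = 1.58 mm
Penetration = 1.22 / 2.8 x 100 = 43.6%


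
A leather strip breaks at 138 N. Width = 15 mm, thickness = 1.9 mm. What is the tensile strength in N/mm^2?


Cross-sectional area = 15 x 1.9 = 28.5 mm^2
Tensile strength = 138 / 28.5 = 4.84 N/mm^2


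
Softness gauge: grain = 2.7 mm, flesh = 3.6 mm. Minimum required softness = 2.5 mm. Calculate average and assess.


Average softness = 3.15 mm
Meets requirement: Yes

Average = (2.7 + 3.6) / 2 = 3.15 mm
Minimum = 2.5 mm
Meets requirement: Yes


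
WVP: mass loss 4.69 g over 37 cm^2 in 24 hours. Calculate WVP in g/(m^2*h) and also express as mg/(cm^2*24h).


WVP = 52.82 g/(m^2*h)
Daily rate = 126.76 mg/(cm^2*24h)

WVP = 4.69 / (37 x 24) x 10000 = 52.82 g/(m^2*h)
Mass loss in mg = 4.69 x 1000 = 4690 mg
Per cm^2 per 24h in mg: 4690 x 24 / (37 x 24) = 112560 / 888 = 126.76 mg/(cm^2*24h)


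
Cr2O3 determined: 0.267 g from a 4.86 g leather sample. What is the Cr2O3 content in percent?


Cr2O3% = 0.267 / 4.86 x 100
Cr2O3% = 5.49%


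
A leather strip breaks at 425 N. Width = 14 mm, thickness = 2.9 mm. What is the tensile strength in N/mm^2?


Cross-sectional area = 14 x 2.9 = 40.6 mm^2
Tensile strength = 425 / 40.6 = 10.47 N/mm^2


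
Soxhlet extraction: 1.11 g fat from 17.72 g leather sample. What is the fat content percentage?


6.3%


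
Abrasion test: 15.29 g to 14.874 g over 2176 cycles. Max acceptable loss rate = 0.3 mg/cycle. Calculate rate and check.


Loss = 15.29 - 14.874 = 0.416 g
Rate = 0.416 g / 2176 cycles x 1000 = 0.191 mg/cycle
Max = 0.3 mg/cycle
Passes: Yes


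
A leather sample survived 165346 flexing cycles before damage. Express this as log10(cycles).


log10(165346) = 5.22


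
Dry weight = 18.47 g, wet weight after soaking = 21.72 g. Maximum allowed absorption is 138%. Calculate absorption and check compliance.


Absorption = 17.6%
Compliant: Yes


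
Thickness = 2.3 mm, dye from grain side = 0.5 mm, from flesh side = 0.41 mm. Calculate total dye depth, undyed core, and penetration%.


Total dyed = 0.91 mm
Undyed core = 1.39 mm
Penetration = 39.6%


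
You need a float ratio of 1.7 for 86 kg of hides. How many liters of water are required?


Water = hide weight x target ratio
Water = 86 x 1.7 = 146.2 L


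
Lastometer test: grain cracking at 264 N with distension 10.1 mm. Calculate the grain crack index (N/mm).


Grain crack index = force / distension
Index = 264 / 10.1 = 26.1 N/mm


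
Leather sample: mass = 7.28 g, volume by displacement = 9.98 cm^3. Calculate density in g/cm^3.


Density = mass / volume
Density = 7.28 / 9.98 = 0.729 g/cm^3


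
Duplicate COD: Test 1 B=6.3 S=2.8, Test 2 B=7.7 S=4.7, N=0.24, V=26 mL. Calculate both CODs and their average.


COD1 = (6.3 - 2.8) x 0.24 x 8000 / 26 = 258.5 mg/L
COD2 = (7.7 - 4.7) x 0.24 x 8000 / 26 = 221.5 mg/L
Average = (258.5 + 221.5) / 2 = 240.0 mg/L


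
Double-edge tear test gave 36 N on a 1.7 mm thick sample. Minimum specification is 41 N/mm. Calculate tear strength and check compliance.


Tear strength = 21.2 N/mm
Compliant: No

Tear strength = 36 / 1.7 = 21.2 N/mm
Required minimum = 41 N/mm
Compliant: No


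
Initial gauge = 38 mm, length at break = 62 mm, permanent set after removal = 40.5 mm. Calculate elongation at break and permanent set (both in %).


Elongation at break = (62 - 38) / 38 x 100 = 63.2%
Permanent set = (40.5 - 38) / 38 x 100 = 6.6%


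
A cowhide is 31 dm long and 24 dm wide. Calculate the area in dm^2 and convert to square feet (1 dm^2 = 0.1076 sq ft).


Area = 31 x 24 = 744 dm^2
Conversion: 744 x 0.1076 = 80.05 sq ft


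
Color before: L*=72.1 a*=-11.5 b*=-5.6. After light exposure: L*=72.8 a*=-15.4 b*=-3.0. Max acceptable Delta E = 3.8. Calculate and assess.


Delta E = 4.74
Passes: No


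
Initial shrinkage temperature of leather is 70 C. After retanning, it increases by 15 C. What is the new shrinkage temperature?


85 C

New Ts = 70 + 15 = 85 C


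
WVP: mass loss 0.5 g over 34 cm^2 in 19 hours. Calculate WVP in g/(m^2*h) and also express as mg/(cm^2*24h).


WVP = 0.5 / (34 x 19) x 10000 = 7.74 g/(m^2*h)
Mass loss in mg = 0.5 x 1000 = 500 mg
Per cm^2 per 24h in mg: 500 x 24 / (34 x 19) = 12000 / 646 = 18.58 mg/(cm^2*24h)


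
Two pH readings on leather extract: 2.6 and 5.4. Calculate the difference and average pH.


Difference = |2.6 - 5.4| = 2.8
Average = (2.6 + 5.4) / 2 = 4.00


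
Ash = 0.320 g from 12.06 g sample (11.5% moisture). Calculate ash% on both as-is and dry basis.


As-is ash% = 0.320 / 12.06 x 100 = 2.65%
Dry mass = 12.06 x (100 - 11.5) / 100 = 10.6731 g
Dry-basis ash% = 0.320 / 10.6731 x 100 = 3.00%


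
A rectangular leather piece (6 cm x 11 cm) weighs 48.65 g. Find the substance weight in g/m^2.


Area = 6 x 11 = 66 cm^2
SW = 48.65 / 66 x 10000 = 7371.2 g/m^2


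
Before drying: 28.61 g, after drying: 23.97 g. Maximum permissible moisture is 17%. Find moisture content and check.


Moisture content = 16.2%
Acceptable: Yes

MC = (28.61 - 23.97) / 28.61 x 100 = 16.2%
Maximum: 17%
Acceptable: Yes


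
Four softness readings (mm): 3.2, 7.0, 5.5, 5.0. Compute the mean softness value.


5.18 mm

Sum = 3.2 + 7.0 + 5.5 + 5.0
Mean = 20.7 / 4 = 5.18 mm


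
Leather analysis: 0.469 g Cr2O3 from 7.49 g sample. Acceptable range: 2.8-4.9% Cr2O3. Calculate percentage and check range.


Cr2O3 = 6.26%
Within range: No

Cr2O3% = 0.469 / 7.49 x 100 = 6.26%
Acceptable range: 2.8 to 4.9%
Within range: No


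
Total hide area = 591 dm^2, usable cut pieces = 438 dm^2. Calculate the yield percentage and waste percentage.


Yield = 438 / 591 x 100 = 74.1%
Waste = 591 - 438 = 153 dm^2
Waste% = 100 - 74.1 = 25.9%


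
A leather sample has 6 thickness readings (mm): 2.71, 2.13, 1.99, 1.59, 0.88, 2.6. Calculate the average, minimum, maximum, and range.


Sum = 11.90
Average = 11.90 / 6 = 1.98 mm
Minimum = 0.88 mm
Maximum = 2.71 mm
Range = 2.71 - 0.88 = 1.83 mm


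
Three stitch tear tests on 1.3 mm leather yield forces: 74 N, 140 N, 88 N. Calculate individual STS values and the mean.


STS1 = 74 / 1.3 = 56.9 N/mm
STS2 = 140 / 1.3 = 107.7 N/mm
STS3 = 88 / 1.3 = 67.7 N/mm
Mean = (56.9 + 107.7 + 67.7) / 3 = 77.4 N/mm


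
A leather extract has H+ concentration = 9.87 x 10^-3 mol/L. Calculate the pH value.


pH = -log10[H+]
pH = -log10(9.87 x 10^-3) = 2.01


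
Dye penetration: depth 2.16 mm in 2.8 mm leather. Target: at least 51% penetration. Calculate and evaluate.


Penetration = 77.1%
Meets target: Yes

Penetration = 2.16 / 2.8 x 100 = 77.1%
Target: 51%
Meets target: Yes


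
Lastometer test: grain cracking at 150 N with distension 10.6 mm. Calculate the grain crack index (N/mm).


Grain crack index = force / distension
Index = 150 / 10.6 = 14.2 N/mm


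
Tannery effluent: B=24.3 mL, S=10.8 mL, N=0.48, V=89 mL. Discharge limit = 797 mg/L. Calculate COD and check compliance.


COD = (24.3 - 10.8) x 0.48 x 8000 / 89 = 582.5 mg/L
Limit: 797 mg/L
Compliant: Yes


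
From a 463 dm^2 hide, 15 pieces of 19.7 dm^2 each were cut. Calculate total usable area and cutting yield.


Usable area = 295.5 dm^2
Yield = 63.8%

Total usable = 15 x 19.7 = 295.5 dm^2
Yield = 295.5 / 463 x 100 = 63.8%


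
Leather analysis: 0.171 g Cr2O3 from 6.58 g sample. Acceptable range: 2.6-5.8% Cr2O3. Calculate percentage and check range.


Cr2O3% = 0.171 / 6.58 x 100 = 2.60%
Acceptable range: 2.6 to 5.8%
Within range: Yes


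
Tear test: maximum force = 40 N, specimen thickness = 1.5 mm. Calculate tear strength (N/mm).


Tear strength = force / thickness
Tear = 40 / 1.5 = 26.7 N/mm


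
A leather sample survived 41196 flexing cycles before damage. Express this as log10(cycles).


4.61

log10(41196) = 4.61


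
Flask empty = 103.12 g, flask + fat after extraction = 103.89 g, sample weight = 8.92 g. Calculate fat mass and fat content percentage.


Fat mass = 0.77 g
Fat content = 8.6%


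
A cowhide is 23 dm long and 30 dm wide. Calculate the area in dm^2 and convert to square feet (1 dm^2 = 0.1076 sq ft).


Area = 23 x 30 = 690 dm^2
Conversion: 690 x 0.1076 = 74.24 sq ft


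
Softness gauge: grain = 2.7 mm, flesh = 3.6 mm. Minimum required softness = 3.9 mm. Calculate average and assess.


Average = (2.7 + 3.6) / 2 = 3.15 mm
Minimum = 3.9 mm
Meets requirement: No


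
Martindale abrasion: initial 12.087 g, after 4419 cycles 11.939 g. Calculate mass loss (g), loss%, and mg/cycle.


Loss = 12.087 - 11.939 = 0.148 g
Loss% = 0.148 / 12.087 x 100 = 1.22%
Rate = 0.148 / 4419 x 1000 = 0.033 mg/cycle


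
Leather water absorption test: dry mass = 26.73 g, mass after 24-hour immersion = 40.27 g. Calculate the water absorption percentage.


Water absorbed = 40.27 - 26.73 = 13.54 g
WA% = 13.54 / 26.73 x 100 = 50.7%


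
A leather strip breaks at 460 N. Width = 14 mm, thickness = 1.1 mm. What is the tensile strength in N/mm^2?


Cross-sectional area = 14 x 1.1 = 15.4 mm^2
Tensile strength = 460 / 15.4 = 29.87 N/mm^2


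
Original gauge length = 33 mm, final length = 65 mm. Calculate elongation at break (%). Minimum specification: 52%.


Elongation = 97.0%
Meets spec: Yes

Extension = 65 - 33 = 32 mm
Elongation = 32 / 33 x 100 = 97.0%
Minimum required: 52%
Meets specification: Yes


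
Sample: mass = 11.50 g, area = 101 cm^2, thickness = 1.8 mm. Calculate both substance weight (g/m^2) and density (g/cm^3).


Substance weight = 1138.6 g/m^2
Density = 0.633 g/cm^3

SW = 11.50 / 101 x 10000 = 1138.6 g/m^2
Volume = 101 x 1.8 / 10 = 18.18 cm^3
Density = 11.50 / 18.18 = 0.633 g/cm^3


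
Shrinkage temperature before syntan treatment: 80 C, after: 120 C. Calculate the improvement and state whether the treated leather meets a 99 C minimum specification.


Improvement = 40 C
Meets 99 C spec: Yes

Improvement = 120 - 80 = 40 C
Spec check: 120 C >= 99 C? Yes


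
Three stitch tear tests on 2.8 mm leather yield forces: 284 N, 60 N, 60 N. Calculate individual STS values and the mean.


STS1 = 101.4 N/mm
STS2 = 21.4 N/mm
STS3 = 21.4 N/mm
Mean = 48.1 N/mm


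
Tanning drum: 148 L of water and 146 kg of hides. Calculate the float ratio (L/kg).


Float ratio = water / hide weight
Ratio = 148 / 146 = 1.0


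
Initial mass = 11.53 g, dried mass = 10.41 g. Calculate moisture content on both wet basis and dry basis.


Moisture lost = 11.53 - 10.41 = 1.12 g
Wet basis MC = 1.12 / 11.53 x 100 = 9.7%
Dry basis MC = 1.12 / 10.41 x 100 = 10.8%


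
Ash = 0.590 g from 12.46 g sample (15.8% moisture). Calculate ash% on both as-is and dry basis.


As-is ash = 4.74%
Dry-basis ash = 5.62%


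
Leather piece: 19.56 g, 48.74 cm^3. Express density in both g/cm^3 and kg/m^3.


Density = 19.56 / 48.74 = 0.401 g/cm^3
Convert: 0.401 x 1000 = 401 kg/m^3


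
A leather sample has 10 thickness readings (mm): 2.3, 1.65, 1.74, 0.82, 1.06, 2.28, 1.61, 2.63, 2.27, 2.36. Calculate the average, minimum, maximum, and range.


Average = 1.87 mm
Min = 0.82 mm
Max = 2.63 mm
Range = 1.81 mm

Sum = 18.72
Average = 18.72 / 10 = 1.87 mm
Minimum = 0.82 mm
Maximum = 2.63 mm
Range = 2.63 - 0.82 = 1.81 mm


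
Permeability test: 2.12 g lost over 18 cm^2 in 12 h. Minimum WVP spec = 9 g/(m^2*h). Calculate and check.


WVP = 98.15 g/(m^2*h)
Meets specification: Yes

WVP = 2.12 / (18 x 12) x 10000 = 98.15 g/(m^2*h)
Minimum: 9 g/(m^2*h)
Meets spec: Yes


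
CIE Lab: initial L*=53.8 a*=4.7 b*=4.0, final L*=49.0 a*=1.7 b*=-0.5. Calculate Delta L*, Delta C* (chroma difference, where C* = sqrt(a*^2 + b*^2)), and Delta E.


Delta L* = 49.0 - 53.8 = -4.8
C1* = sqrt((4.7)^2 + (4.0)^2) = 6.172
C2* = sqrt((1.7)^2 + (-0.5)^2) = 1.772
Delta C* = 1.772 - 6.172 = -4.40
Delta E = sqrt((-4.8)^2 + (-3.0)^2 + (-4.5)^2) = 7.23


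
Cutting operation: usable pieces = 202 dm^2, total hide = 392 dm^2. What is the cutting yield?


51.5%


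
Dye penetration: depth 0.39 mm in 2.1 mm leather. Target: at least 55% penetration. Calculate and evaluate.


Penetration = 18.6%
Meets target: No

Penetration = 0.39 / 2.1 x 100 = 18.6%
Target: 55%
Meets target: No


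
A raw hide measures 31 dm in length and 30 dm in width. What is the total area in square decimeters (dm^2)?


930 dm^2

Area = length x width
Area = 31 x 30 = 930 dm^2


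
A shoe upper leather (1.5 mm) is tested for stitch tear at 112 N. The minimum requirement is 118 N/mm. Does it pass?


STS = 112 / 1.5 = 74.7 N/mm
Minimum required: 118 N/mm
Passes: No


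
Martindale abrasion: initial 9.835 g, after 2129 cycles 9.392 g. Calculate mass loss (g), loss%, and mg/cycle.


Loss = 9.835 - 9.392 = 0.443 g
Loss% = 0.443 / 9.835 x 100 = 4.50%
Rate = 0.443 / 2129 x 1000 = 0.208 mg/cycle


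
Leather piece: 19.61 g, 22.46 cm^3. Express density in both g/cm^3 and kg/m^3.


Density = 19.61 / 22.46 = 0.873 g/cm^3
Convert: 0.873 x 1000 = 873 kg/m^3


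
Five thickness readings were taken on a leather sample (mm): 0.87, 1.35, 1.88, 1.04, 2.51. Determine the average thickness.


1.53 mm

Sum = 0.87 + 1.35 + 1.88 + 1.04 + 2.51 = 7.65
Average = 7.65 / 5 = 1.53 mm


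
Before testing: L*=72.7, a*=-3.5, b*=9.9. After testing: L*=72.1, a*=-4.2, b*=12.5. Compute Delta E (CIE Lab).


Delta E = 2.76

dL = 72.1 - 72.7 = -0.6
da = -4.2 - (-3.5) = -0.7
db = 12.5 - 9.9 = 2.6
dE = sqrt((-0.6)^2 + (-0.7)^2 + (2.6)^2) = 2.76
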